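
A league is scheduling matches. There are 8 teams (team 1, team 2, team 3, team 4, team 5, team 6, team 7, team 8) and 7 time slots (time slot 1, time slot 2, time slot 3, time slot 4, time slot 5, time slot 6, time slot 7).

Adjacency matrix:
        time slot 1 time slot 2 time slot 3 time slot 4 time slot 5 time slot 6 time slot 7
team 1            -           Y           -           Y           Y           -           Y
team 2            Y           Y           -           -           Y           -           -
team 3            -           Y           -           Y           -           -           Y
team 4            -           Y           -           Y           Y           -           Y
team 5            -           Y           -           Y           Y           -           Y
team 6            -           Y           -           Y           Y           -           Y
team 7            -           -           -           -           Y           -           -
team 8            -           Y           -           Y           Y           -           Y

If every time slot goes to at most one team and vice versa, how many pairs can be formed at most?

5

For example, pair team 1→time slot 5, team 2→time slot 1, team 3→time slot 7, team 4→time slot 2, team 5→time slot 4.
The set {team 1, team 3, team 4, team 5, team 6, team 7, team 8} has only 4 neighbours ({time slot 2, time slot 4, time slot 5, time slot 7}), so by Hall's theorem at most 5 of the 8 teams can be matched.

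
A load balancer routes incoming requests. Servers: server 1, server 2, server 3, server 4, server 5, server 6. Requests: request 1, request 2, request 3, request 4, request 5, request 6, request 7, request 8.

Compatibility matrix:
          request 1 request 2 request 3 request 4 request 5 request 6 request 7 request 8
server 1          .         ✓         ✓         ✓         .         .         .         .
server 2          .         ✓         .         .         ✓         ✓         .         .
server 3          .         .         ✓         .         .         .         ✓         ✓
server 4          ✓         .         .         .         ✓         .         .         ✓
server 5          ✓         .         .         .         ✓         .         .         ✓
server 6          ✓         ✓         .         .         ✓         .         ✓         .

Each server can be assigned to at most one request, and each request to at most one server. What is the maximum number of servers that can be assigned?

6

A valid assignment of size 6: server 1→request 4, server 2→request 6, server 3→request 3, server 4→request 8, server 5→request 5, server 6→request 7.
This saturates every server, so 6 is the maximum.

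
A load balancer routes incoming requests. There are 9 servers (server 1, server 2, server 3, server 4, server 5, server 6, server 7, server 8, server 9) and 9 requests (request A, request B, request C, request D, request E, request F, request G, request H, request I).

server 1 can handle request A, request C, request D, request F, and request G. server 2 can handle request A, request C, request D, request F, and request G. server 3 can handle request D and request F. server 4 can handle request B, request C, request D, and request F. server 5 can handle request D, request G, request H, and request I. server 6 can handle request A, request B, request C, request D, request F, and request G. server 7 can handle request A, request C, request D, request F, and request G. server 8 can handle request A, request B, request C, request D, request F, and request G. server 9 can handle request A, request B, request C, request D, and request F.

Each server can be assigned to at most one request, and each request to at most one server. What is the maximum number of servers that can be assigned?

7

A valid assignment of size 7: server 1–request A, server 2–request C, server 3–request D, server 4–request B, server 5–request H, server 6–request G, server 7–request F.
The set {server 1, server 2, server 3, server 4, server 6, server 7, server 8, server 9} has only 6 neighbours ({request A, request B, request C, request D, request F, request G}), so by Hall's theorem at most 7 of the 9 servers can be matched.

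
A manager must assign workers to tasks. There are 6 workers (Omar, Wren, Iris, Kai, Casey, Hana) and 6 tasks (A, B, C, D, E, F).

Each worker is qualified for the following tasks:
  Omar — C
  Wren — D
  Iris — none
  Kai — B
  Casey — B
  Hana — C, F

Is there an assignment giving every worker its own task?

No

The set {Iris, Kai, Casey} has only 1 neighbour ({B}), so by Hall's theorem at most 4 of the 6 workers can be matched.
Hence no matching covers every worker.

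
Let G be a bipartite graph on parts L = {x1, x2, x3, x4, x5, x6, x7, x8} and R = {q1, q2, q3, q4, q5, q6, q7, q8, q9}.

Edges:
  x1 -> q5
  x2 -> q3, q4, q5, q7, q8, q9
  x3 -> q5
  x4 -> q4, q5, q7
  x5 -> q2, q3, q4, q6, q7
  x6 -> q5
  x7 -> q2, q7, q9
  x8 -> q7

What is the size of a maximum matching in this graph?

6

One maximum matching: x1-q5, x2-q9, x4-q4, x5-q6, x7-q2, x8-q7.
The set {x1, x3, x6} has only 1 neighbour ({q5}), so by Hall's theorem at most 6 of the 8 left vertices can be matched.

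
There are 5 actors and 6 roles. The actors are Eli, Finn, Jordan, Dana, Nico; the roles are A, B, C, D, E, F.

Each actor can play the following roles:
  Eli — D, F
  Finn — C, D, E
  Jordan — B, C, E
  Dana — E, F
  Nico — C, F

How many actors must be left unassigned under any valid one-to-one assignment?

A valid assignment of size 5: Eli-D, Finn-C, Jordan-B, Dana-E, Nico-F.
All 5 actors are matched, so no larger matching exists.
That matches 5 of the 5, leaving 0 unmatched; no matching can do better.

0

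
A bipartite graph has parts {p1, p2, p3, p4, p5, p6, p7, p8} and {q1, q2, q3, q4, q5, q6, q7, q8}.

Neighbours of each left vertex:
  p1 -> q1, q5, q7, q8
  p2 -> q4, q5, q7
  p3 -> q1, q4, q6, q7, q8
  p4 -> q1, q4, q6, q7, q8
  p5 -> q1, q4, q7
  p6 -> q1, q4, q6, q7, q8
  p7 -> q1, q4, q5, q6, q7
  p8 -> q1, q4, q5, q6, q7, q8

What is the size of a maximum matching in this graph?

6

A valid assignment of size 6: p1→q8, p2→q5, p3→q4, p4→q1, p5→q7, p6→q6.
The set {p1, p2, p3, p4, p5, p6, p7, p8} has only 6 neighbours ({q1, q4, q5, q6, q7, q8}), so by Hall's theorem at most 6 of the 8 left vertices can be matched.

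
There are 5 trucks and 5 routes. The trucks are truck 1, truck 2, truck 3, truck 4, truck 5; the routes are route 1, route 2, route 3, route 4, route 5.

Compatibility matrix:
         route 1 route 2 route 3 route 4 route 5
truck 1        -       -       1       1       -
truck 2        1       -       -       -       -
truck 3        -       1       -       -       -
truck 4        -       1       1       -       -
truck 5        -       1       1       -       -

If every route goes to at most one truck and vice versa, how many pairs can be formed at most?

For example, pair truck 1→route 4, truck 2→route 1, truck 3→route 2, truck 4→route 3.
The set {truck 3, truck 4, truck 5} has only 2 neighbours ({route 2, route 3}), so by Hall's theorem at most 4 of the 5 trucks can be matched.

4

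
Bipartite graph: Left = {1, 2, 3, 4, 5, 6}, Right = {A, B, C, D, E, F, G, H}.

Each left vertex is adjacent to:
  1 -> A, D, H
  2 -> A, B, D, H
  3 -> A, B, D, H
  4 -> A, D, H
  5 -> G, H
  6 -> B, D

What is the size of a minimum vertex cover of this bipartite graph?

A maximum matching has 5 edges (e.g. 1–A, 2–B, 3–H, 4–D, 5–G).
By König's theorem the minimum vertex cover has the same size. One such cover is {5, A, B, D, H}.

5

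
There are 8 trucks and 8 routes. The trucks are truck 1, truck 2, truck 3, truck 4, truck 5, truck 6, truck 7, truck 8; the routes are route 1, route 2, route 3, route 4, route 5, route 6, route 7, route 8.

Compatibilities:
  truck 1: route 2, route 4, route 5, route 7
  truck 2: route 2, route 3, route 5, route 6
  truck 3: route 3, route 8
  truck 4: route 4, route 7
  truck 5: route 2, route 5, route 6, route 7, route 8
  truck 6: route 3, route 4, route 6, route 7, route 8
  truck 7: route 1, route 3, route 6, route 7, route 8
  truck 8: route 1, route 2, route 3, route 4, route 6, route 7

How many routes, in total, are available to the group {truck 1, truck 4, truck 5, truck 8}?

The union of neighbours of {truck 1, truck 4, truck 5, truck 8} is {route 1, route 2, route 3, route 4, route 5, route 6, route 7, route 8}, which has 8 elements.
Since |N(S)| = 8 ≥ |S| = 4, Hall's condition holds for this subset.

8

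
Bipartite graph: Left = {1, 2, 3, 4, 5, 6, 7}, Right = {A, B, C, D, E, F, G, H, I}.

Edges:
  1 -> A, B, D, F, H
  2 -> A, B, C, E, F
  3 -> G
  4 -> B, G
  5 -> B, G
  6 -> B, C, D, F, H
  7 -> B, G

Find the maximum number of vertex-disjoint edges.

One maximum matching: 1-A, 2-E, 3-G, 4-B, 6-H.
The set {3, 4, 5, 7} has only 2 neighbours ({B, G}), so by Hall's theorem at most 5 of the 7 left vertices can be matched.

5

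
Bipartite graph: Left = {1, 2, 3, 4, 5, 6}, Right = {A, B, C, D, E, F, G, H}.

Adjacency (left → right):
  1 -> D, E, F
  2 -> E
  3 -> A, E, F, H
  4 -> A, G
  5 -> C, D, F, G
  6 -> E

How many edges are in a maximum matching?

For example, pair 1–D, 2–E, 3–H, 4–G, 5–F.
The set {2, 6} has only 1 neighbour ({E}), so by Hall's theorem at most 5 of the 6 left vertices can be matched.

5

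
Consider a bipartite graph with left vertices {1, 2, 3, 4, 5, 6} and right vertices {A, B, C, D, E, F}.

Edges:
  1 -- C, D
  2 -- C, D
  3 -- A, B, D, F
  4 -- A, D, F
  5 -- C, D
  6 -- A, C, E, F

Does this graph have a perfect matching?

No

The set {1, 2, 5} has only 2 neighbours ({C, D}), so by Hall's theorem at most 5 of the 6 left vertices can be matched.
Hence no matching covers every left vertex.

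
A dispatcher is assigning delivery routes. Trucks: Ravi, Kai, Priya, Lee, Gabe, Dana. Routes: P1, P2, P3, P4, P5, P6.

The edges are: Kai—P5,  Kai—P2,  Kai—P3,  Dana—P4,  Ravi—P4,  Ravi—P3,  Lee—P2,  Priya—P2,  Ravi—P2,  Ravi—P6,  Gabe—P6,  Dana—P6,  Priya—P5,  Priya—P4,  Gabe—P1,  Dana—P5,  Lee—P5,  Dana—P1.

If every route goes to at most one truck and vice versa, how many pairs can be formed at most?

A valid assignment of size 6: Ravi→P4, Kai→P3, Priya→P5, Lee→P2, Gabe→P6, Dana→P1.
This saturates every truck, so 6 is the maximum.

6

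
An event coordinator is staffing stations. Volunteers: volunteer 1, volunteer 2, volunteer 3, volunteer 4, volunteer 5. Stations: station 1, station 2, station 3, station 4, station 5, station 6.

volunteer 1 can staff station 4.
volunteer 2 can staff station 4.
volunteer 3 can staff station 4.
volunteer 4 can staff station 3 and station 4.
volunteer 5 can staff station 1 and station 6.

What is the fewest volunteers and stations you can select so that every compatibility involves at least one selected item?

{volunteer 4, volunteer 5, station 4} is a vertex cover of size 3: every edge has an endpoint in this set.
No smaller cover exists because volunteer 1–station 4, volunteer 4–station 3, volunteer 5–station 1 is a matching of size 3, and a cover must include an endpoint of each of these disjoint edges (König's theorem).

3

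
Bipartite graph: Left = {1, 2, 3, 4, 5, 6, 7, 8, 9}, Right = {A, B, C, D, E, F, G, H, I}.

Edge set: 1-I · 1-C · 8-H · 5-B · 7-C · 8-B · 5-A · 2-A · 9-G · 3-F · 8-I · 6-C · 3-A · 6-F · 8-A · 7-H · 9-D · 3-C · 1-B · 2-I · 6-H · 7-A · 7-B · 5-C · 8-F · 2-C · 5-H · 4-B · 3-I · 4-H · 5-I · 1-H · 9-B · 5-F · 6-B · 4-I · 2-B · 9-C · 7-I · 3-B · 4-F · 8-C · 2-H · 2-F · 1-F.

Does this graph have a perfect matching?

The set {1, 2, 3, 4, 5, 6, 7, 8} has only 6 neighbours ({A, B, C, F, H, I}), so by Hall's theorem at most 7 of the 9 left vertices can be matched.
Hence no matching covers every left vertex.

No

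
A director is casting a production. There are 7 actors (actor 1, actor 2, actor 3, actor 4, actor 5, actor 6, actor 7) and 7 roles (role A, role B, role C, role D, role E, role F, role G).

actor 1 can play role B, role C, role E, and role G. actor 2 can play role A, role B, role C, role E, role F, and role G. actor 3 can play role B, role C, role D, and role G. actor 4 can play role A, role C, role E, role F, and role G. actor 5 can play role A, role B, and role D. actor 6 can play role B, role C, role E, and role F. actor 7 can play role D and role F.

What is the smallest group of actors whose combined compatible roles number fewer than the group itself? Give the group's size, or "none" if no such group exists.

A matching saturating every actor exists, for instance actor 1→role B, actor 2→role F, actor 3→role G, actor 4→role C, actor 5→role A, actor 6→role E, actor 7→role D.
By Hall's marriage theorem, this means |N(S)| ≥ |S| for every subset S, so no violating subset exists.

none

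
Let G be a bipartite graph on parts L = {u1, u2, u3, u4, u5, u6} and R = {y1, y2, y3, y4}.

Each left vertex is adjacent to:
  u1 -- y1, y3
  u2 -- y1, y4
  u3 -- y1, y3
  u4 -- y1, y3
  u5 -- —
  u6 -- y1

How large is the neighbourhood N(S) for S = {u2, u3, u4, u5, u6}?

The union of neighbours of {u2, u3, u4, u5, u6} is {y1, y3, y4}, which has 3 elements.
Since |N(S)| = 3 < |S| = 5, Hall's condition fails for this subset.

3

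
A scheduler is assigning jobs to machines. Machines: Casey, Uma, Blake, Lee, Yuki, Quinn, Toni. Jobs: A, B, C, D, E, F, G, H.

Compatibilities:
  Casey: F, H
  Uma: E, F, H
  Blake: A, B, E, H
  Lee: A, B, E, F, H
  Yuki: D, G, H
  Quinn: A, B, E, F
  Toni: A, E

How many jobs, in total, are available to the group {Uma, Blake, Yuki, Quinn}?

7

The union of neighbours of {Uma, Blake, Yuki, Quinn} is {A, B, D, E, F, G, H}, which has 7 elements.
Since |N(S)| = 7 ≥ |S| = 4, Hall's condition holds for this subset.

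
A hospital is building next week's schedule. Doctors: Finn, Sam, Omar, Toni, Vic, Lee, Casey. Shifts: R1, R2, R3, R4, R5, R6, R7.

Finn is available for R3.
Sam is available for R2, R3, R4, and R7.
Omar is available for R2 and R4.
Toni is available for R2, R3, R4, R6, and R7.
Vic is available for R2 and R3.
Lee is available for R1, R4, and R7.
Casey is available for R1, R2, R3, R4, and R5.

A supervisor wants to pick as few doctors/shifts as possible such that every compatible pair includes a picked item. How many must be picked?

7

{Finn, Sam, Omar, Toni, Vic, Lee, Casey} is a vertex cover of size 7: every edge has an endpoint in this set.
No smaller cover exists because Finn–R3, Sam–R7, Omar–R4, Toni–R6, Vic–R2, Lee–R1, Casey–R5 is a matching of size 7, and a cover must include an endpoint of each of these disjoint edges (König's theorem).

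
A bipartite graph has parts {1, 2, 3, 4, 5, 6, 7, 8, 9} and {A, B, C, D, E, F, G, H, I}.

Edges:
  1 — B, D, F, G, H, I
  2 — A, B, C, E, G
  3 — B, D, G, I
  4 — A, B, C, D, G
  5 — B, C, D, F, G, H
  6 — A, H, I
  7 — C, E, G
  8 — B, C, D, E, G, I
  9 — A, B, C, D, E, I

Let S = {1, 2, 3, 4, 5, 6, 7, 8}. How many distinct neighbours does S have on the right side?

The union of neighbours of {1, 2, 3, 4, 5, 6, 7, 8} is {A, B, C, D, E, F, G, H, I}, which has 9 elements.
Since |N(S)| = 9 ≥ |S| = 8, Hall's condition holds for this subset.

9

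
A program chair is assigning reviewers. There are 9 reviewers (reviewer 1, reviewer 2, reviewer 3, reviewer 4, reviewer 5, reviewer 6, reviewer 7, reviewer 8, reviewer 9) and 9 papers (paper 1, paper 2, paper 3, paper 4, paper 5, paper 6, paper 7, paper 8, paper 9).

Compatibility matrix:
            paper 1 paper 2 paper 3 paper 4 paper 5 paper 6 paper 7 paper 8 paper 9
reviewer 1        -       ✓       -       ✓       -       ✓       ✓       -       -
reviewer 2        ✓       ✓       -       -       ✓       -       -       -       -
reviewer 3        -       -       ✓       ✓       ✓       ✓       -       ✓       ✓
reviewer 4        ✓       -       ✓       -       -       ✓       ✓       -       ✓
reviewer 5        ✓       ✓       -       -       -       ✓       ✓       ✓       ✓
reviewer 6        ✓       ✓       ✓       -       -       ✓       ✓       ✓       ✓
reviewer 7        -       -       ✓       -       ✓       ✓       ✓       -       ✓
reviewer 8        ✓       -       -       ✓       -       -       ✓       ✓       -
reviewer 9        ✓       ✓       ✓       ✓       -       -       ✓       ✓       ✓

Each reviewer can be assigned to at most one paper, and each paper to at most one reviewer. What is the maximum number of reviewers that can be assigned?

9

For example, pair reviewer 1–paper 4, reviewer 2–paper 1, reviewer 3–paper 5, reviewer 4–paper 7, reviewer 5–paper 2, reviewer 6–paper 6, reviewer 7–paper 3, reviewer 8–paper 8, reviewer 9–paper 9.
All 9 reviewers are matched, so no larger matching exists.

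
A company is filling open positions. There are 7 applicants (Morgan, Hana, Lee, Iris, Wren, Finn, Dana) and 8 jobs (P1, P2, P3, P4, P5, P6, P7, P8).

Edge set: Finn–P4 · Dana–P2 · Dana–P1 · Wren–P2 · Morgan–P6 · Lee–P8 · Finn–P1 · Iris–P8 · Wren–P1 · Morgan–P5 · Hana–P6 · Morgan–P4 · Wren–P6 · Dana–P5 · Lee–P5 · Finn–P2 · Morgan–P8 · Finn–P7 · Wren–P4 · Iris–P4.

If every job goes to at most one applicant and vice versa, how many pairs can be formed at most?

7

A valid assignment of size 7: Morgan–P4, Hana–P6, Lee–P5, Iris–P8, Wren–P2, Finn–P7, Dana–P1.
This saturates every applicant, so 7 is the maximum.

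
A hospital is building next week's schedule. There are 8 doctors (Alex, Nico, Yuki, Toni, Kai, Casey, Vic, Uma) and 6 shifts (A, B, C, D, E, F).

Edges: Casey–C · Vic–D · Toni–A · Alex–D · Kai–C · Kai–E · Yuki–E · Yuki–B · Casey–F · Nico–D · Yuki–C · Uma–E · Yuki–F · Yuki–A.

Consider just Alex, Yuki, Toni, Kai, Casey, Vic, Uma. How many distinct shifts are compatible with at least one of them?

6

The union of neighbours of {Alex, Yuki, Toni, Kai, Casey, Vic, Uma} is {A, B, C, D, E, F}, which has 6 elements.
Since |N(S)| = 6 < |S| = 7, Hall's condition fails for this subset.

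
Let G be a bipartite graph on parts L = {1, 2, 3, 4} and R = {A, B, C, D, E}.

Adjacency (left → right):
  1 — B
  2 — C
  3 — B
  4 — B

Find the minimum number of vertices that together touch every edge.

2

The 2 edges 1–B, 2–C form a matching, so any vertex cover needs at least 2 vertices (one per matched edge).
Conversely {2, B} meets every edge and has exactly 2 vertices, so 2 is optimal.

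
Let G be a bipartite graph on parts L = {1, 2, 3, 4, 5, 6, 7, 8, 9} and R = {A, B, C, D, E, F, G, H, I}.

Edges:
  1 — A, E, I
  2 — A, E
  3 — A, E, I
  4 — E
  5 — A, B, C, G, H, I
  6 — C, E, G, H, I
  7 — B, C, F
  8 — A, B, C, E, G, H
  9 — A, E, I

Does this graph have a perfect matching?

No

The set {1, 2, 3, 4, 9} has only 3 neighbours ({A, E, I}), so by Hall's theorem at most 7 of the 9 left vertices can be matched.
Hence no matching covers every left vertex.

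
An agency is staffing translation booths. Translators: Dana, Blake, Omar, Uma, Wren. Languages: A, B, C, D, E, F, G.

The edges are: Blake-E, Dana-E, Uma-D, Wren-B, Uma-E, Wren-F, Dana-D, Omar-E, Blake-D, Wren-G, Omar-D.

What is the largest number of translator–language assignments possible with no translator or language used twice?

For example, pair Dana-D, Blake-E, Wren-B.
The set {Dana, Blake, Omar, Uma} has only 2 neighbours ({D, E}), so by Hall's theorem at most 3 of the 5 translators can be matched.

3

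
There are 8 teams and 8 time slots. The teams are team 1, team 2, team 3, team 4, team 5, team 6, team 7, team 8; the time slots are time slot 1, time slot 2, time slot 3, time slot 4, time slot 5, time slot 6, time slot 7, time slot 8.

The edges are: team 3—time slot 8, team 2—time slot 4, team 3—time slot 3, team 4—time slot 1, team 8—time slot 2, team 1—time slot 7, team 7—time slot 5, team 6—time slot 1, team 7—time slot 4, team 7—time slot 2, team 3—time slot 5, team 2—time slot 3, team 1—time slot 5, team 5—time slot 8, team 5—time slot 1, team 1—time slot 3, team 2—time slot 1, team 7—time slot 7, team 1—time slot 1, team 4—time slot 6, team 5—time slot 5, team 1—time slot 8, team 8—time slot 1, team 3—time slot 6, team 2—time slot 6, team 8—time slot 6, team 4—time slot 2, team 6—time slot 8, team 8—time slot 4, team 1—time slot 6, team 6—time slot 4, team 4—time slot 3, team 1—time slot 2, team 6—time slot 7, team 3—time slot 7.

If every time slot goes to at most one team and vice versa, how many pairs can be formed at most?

For example, pair team 1→time slot 8, team 2→time slot 6, team 3→time slot 5, team 4→time slot 3, team 5→time slot 1, team 6→time slot 7, team 7→time slot 2, team 8→time slot 4.
This saturates every team, so 8 is the maximum.

8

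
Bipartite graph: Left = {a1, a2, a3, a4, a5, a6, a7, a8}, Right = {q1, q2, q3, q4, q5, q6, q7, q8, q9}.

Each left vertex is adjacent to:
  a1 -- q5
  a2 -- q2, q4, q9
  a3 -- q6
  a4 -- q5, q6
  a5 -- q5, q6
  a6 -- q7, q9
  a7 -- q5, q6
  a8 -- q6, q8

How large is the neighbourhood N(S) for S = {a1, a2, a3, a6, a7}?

6

The union of neighbours of {a1, a2, a3, a6, a7} is {q2, q4, q5, q6, q7, q9}, which has 6 elements.
Since |N(S)| = 6 ≥ |S| = 5, Hall's condition holds for this subset.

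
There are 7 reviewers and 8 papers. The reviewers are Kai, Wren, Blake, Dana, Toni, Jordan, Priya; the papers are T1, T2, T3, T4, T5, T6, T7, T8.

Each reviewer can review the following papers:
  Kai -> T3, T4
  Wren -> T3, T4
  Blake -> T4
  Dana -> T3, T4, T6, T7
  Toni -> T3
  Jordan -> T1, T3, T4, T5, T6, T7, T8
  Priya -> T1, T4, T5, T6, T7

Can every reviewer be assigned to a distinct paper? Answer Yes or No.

No

The set {Kai, Wren, Blake, Toni} has only 2 neighbours ({T3, T4}), so by Hall's theorem at most 5 of the 7 reviewers can be matched.
Hence no matching covers every reviewer.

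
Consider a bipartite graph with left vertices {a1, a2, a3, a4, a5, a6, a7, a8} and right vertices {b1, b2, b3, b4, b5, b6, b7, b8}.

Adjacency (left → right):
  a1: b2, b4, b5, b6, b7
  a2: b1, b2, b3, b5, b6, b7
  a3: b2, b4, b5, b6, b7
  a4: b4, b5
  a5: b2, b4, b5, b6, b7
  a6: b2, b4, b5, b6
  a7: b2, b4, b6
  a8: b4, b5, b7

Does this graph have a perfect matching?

The set {a1, a3, a4, a5, a6, a7, a8} has only 5 neighbours ({b2, b4, b5, b6, b7}), so by Hall's theorem at most 6 of the 8 left vertices can be matched.
Hence no matching covers every left vertex.

No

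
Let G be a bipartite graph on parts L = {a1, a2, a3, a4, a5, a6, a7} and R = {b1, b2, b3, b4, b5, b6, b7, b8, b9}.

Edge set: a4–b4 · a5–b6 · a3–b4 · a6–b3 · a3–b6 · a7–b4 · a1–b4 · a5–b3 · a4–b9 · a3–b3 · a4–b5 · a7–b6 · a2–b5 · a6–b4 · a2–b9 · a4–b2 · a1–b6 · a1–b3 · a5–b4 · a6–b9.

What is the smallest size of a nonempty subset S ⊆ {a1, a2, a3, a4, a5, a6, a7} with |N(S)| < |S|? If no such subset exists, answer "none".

4

Take S = {a1, a3, a5, a7}. Its neighbourhood is {b3, b4, b6}, so |N(S)| = 3 < |S| = 4.
Every subset of size less than 4 has at least as many neighbours as members, so 4 is the minimum.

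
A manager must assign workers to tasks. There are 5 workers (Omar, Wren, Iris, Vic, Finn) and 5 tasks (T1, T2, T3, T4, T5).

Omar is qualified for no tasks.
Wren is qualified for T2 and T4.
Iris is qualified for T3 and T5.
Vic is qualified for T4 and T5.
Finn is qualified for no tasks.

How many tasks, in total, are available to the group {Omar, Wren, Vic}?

The union of neighbours of {Omar, Wren, Vic} is {T2, T4, T5}, which has 3 elements.
Since |N(S)| = 3 ≥ |S| = 3, Hall's condition holds for this subset.

3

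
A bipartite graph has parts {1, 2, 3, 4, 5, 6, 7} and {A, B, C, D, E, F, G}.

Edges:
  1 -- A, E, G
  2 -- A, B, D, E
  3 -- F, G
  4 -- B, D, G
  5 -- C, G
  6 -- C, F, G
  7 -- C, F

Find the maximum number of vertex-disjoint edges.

For example, pair 1→E, 2→B, 3→G, 4→D, 5→C, 6→F.
The set {3, 5, 6, 7} has only 3 neighbours ({C, F, G}), so by Hall's theorem at most 6 of the 7 left vertices can be matched.

6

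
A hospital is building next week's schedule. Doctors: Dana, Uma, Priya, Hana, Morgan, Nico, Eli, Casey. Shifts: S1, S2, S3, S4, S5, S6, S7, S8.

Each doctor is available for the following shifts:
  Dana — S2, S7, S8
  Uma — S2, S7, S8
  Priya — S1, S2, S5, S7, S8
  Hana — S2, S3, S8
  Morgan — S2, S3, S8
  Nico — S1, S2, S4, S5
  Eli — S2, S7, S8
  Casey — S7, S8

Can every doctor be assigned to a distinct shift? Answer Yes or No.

No

The set {Dana, Uma, Hana, Morgan, Eli, Casey} has only 4 neighbours ({S2, S3, S7, S8}), so by Hall's theorem at most 6 of the 8 doctors can be matched.
Hence no matching covers every doctor.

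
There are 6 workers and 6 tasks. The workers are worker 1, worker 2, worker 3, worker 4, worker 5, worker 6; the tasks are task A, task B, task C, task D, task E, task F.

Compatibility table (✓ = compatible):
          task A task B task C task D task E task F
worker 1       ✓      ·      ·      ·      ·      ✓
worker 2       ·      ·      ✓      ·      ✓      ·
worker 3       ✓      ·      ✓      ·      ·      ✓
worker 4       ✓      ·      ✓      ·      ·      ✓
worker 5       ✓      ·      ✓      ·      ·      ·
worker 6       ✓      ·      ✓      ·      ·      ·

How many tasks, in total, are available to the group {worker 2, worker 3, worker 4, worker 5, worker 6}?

The union of neighbours of {worker 2, worker 3, worker 4, worker 5, worker 6} is {task A, task C, task E, task F}, which has 4 elements.
Since |N(S)| = 4 < |S| = 5, Hall's condition fails for this subset.

4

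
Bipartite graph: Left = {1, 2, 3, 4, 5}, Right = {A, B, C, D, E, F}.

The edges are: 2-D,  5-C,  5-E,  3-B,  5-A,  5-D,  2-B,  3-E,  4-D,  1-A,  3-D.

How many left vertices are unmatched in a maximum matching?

0

For example, pair 1–A, 2–B, 3–E, 4–D, 5–C.
All 5 left vertices are matched, so no larger matching exists.
That matches 5 of the 5, leaving 0 unmatched; no matching can do better.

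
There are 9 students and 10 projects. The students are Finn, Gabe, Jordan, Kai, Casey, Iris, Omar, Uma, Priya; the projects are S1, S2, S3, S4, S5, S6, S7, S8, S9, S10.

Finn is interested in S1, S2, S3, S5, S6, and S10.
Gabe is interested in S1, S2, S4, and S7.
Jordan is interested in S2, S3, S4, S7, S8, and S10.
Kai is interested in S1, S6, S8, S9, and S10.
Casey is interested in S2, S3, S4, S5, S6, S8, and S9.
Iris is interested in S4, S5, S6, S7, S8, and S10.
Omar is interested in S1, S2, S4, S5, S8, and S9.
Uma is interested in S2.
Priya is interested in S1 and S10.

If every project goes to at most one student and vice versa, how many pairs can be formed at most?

9

One maximum matching: Finn–S1, Gabe–S7, Jordan–S3, Kai–S9, Casey–S6, Iris–S8, Omar–S4, Uma–S2, Priya–S10.
This saturates every student, so 9 is the maximum.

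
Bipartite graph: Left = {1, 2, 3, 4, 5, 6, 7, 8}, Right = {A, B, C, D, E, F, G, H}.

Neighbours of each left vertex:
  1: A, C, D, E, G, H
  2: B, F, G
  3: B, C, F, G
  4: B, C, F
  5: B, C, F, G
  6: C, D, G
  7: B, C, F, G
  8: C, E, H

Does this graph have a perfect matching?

The set {2, 3, 4, 5, 7} has only 4 neighbours ({B, C, F, G}), so by Hall's theorem at most 7 of the 8 left vertices can be matched.
Hence no matching covers every left vertex.

No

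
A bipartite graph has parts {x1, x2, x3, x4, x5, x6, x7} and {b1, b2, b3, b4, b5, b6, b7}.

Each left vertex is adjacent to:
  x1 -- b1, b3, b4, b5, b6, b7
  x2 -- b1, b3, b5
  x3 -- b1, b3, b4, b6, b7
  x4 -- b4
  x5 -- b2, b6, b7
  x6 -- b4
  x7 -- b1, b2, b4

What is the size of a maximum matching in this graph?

6

One maximum matching: x1–b1, x2–b3, x3–b7, x4–b4, x5–b6, x7–b2.
The set {x4, x6} has only 1 neighbour ({b4}), so by Hall's theorem at most 6 of the 7 left vertices can be matched.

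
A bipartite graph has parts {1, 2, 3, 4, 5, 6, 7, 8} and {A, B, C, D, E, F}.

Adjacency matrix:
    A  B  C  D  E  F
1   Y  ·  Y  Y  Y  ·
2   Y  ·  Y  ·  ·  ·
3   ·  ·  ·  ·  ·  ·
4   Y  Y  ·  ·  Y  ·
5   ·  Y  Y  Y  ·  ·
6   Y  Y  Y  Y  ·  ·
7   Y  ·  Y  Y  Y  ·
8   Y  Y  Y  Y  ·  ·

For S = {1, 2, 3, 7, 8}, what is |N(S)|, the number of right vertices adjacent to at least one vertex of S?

The union of neighbours of {1, 2, 3, 7, 8} is {A, B, C, D, E}, which has 5 elements.
Since |N(S)| = 5 ≥ |S| = 5, Hall's condition holds for this subset.

5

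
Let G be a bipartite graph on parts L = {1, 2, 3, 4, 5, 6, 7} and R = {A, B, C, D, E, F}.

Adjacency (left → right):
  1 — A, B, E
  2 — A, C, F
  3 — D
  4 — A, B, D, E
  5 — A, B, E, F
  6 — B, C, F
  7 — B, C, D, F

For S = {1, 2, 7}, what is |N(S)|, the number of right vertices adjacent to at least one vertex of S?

6

The union of neighbours of {1, 2, 7} is {A, B, C, D, E, F}, which has 6 elements.
Since |N(S)| = 6 ≥ |S| = 3, Hall's condition holds for this subset.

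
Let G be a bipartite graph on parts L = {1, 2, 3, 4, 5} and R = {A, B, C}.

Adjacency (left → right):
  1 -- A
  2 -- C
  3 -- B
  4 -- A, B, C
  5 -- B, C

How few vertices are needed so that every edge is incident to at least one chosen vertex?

{A, B, C} is a vertex cover of size 3: every edge has an endpoint in this set.
No smaller cover exists because 1–A, 2–C, 3–B is a matching of size 3, and a cover must include an endpoint of each of these disjoint edges (König's theorem).

3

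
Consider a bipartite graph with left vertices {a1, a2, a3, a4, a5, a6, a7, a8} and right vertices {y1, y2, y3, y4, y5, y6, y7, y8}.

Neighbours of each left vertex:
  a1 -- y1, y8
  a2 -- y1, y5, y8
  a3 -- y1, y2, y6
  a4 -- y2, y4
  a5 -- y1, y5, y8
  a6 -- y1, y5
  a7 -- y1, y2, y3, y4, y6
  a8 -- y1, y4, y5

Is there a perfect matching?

The set {a1, a2, a5, a6} has only 3 neighbours ({y1, y5, y8}), so by Hall's theorem at most 7 of the 8 left vertices can be matched.
Hence no matching covers every left vertex.

No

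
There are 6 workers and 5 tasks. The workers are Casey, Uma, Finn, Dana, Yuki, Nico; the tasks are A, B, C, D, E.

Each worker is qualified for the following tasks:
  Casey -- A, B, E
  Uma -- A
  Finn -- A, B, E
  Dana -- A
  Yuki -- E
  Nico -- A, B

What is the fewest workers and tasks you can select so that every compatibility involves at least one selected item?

3

{A, B, E} is a vertex cover of size 3: every edge has an endpoint in this set.
No smaller cover exists because Casey–E, Uma–A, Finn–B is a matching of size 3, and a cover must include an endpoint of each of these disjoint edges (König's theorem).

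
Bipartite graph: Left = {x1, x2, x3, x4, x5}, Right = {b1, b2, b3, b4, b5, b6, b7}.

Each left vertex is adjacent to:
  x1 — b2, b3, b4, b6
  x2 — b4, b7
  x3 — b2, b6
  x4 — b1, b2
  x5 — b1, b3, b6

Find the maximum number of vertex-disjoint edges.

5

For example, pair x1-b6, x2-b7, x3-b2, x4-b1, x5-b3.
This saturates every left vertex, so 5 is the maximum.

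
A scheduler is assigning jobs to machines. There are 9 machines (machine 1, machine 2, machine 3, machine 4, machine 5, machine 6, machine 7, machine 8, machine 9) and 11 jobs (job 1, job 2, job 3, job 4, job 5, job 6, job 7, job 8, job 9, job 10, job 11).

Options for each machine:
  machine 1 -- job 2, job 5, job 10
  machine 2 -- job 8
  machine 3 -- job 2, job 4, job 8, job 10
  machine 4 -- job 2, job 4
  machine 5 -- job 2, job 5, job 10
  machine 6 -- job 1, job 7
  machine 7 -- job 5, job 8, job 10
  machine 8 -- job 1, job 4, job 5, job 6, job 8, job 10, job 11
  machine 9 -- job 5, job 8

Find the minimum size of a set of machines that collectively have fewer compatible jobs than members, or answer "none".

5

Take S = {machine 1, machine 2, machine 5, machine 7, machine 9}. Its neighbourhood is {job 2, job 5, job 8, job 10}, so |N(S)| = 4 < |S| = 5.
Every subset of size less than 5 has at least as many neighbours as members, so 5 is the minimum.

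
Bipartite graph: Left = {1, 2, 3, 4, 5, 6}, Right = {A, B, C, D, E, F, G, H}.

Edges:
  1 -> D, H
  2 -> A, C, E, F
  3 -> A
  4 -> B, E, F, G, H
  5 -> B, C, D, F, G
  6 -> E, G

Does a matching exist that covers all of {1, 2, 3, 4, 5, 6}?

One maximum matching: 1→D, 2→C, 3→A, 4→G, 5→B, 6→E.
All 6 left vertices are covered.

Yes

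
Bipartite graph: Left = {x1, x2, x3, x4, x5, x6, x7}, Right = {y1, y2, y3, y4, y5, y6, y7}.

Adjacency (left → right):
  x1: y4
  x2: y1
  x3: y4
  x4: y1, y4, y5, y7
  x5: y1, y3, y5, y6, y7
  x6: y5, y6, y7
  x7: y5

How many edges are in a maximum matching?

6

For example, pair x1→y4, x2→y1, x4→y7, x5→y3, x6→y6, x7→y5.
The set {x1, x3} has only 1 neighbour ({y4}), so by Hall's theorem at most 6 of the 7 left vertices can be matched.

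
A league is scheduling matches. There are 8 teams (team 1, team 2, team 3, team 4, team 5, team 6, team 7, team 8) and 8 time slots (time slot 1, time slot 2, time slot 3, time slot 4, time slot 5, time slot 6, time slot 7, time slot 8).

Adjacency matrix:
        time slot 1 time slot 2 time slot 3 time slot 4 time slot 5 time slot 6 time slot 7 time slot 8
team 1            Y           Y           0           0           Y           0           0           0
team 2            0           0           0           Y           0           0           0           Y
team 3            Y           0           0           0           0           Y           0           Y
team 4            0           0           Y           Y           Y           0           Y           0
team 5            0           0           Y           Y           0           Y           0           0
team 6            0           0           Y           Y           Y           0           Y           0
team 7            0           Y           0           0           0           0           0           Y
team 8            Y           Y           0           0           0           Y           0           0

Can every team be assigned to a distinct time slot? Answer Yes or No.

One maximum matching: team 1→time slot 5, team 2→time slot 4, team 3→time slot 1, team 4→time slot 3, team 5→time slot 6, team 6→time slot 7, team 7→time slot 8, team 8→time slot 2.
All 8 teams are covered.

Yes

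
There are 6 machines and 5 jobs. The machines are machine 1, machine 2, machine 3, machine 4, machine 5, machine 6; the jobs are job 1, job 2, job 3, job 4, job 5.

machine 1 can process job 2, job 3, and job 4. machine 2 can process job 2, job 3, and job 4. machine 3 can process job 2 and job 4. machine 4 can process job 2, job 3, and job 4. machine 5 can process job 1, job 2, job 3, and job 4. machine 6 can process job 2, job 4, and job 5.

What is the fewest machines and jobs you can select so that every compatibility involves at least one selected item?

{machine 5, machine 6, job 2, job 3, job 4} is a vertex cover of size 5: every edge has an endpoint in this set.
No smaller cover exists because machine 1–job 3, machine 2–job 4, machine 3–job 2, machine 5–job 1, machine 6–job 5 is a matching of size 5, and a cover must include an endpoint of each of these disjoint edges (König's theorem).

5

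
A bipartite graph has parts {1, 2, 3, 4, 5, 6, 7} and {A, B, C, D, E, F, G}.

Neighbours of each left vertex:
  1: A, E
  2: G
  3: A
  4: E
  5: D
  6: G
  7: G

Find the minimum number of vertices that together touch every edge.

4

The 4 edges 1–E, 2–G, 3–A, 5–D form a matching, so any vertex cover needs at least 4 vertices (one per matched edge).
Conversely {5, A, E, G} meets every edge and has exactly 4 vertices, so 4 is optimal.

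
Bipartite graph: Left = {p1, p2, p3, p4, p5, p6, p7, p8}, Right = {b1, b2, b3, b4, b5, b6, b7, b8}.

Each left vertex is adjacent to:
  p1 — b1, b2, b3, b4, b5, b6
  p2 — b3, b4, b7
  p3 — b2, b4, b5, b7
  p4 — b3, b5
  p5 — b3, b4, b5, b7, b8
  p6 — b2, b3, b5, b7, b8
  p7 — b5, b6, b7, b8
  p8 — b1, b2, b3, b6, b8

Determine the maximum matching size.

8

One maximum matching: p1–b5, p2–b4, p3–b2, p4–b3, p5–b7, p6–b8, p7–b6, p8–b1.
This saturates every left vertex, so 8 is the maximum.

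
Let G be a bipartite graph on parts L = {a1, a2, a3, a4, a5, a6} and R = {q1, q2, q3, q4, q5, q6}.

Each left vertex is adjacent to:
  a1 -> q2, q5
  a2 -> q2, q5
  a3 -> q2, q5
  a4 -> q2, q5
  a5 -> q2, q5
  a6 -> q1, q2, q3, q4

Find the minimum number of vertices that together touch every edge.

The 3 edges a1–q5, a2–q2, a6–q4 form a matching, so any vertex cover needs at least 3 vertices (one per matched edge).
Conversely {a6, q2, q5} meets every edge and has exactly 3 vertices, so 3 is optimal.

3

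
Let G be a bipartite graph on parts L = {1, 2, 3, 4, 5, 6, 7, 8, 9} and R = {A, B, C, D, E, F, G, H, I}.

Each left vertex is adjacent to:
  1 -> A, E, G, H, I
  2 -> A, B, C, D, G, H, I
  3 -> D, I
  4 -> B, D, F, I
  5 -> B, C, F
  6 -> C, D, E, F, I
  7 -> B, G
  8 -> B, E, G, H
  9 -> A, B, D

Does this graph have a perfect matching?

For example, pair 1→A, 2→H, 3→I, 4→D, 5→C, 6→F, 7→G, 8→E, 9→B.
Every left vertex is matched, so this is a perfect matching.

Yes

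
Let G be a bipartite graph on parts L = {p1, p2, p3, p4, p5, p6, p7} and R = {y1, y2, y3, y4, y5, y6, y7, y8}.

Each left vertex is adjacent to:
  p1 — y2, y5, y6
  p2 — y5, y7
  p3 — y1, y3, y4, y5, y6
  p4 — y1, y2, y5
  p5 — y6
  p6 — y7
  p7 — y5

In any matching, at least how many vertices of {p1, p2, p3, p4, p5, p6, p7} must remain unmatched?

1

One maximum matching: p1–y2, p2–y5, p3–y3, p4–y1, p5–y6, p6–y7.
The set {p2, p6, p7} has only 2 neighbours ({y5, y7}), so by Hall's theorem at most 6 of the 7 left vertices can be matched.
That matches 6 of the 7, leaving 1 unmatched; no matching can do better.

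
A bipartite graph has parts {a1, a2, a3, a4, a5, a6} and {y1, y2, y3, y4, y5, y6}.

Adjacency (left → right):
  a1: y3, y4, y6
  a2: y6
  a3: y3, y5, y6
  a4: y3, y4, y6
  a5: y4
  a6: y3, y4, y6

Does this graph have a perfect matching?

The set {a1, a2, a4, a5, a6} has only 3 neighbours ({y3, y4, y6}), so by Hall's theorem at most 4 of the 6 left vertices can be matched.
Hence no matching covers every left vertex.

No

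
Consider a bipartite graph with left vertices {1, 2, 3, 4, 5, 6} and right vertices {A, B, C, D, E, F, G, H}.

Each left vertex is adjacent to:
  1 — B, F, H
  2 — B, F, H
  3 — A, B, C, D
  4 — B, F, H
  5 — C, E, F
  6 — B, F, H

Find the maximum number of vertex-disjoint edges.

For example, pair 1–H, 2–F, 3–C, 4–B, 5–E.
The set {1, 2, 4, 6} has only 3 neighbours ({B, F, H}), so by Hall's theorem at most 5 of the 6 left vertices can be matched.

5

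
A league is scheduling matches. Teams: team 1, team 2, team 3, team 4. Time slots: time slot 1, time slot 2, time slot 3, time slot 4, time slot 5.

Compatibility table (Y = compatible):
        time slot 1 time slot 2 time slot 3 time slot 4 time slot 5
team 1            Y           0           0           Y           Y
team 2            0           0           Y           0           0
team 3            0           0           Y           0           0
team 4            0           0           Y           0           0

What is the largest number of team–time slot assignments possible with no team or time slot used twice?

One maximum matching: team 1-time slot 4, team 2-time slot 3.
The set {team 2, team 3, team 4} has only 1 neighbour ({time slot 3}), so by Hall's theorem at most 2 of the 4 teams can be matched.

2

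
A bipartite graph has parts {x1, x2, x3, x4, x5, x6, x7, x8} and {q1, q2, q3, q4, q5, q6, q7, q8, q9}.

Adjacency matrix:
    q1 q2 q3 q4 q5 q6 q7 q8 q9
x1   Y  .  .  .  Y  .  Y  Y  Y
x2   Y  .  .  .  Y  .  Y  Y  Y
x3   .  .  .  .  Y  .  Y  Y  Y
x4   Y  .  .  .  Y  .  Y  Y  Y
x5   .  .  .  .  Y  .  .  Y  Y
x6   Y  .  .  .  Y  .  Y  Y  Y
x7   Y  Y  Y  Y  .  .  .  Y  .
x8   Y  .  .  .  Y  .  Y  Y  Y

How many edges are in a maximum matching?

6

One maximum matching: x1→q1, x2→q7, x3→q5, x4→q9, x5→q8, x7→q4.
The set {x1, x2, x3, x4, x5, x6, x8} has only 5 neighbours ({q1, q5, q7, q8, q9}), so by Hall's theorem at most 6 of the 8 left vertices can be matched.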